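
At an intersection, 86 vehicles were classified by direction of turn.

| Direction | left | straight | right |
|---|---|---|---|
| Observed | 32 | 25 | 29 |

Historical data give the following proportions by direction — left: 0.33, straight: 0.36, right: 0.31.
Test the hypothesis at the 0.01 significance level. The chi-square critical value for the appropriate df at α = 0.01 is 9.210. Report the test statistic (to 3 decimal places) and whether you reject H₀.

1.814; do not reject

Expected counts E_i = n·p_i: 86×0.33 = 28.38, 86×0.36 = 30.96, 86×0.31 = 26.66.
left: (32 − 28.38)²/28.38 = 13.1044/28.38 = 0.4617
straight: (25 − 30.96)²/30.96 = 35.5216/30.96 = 1.1473
right: (29 − 26.66)²/26.66 = 5.4756/26.66 = 0.2054
Sum = 1.814
df = 2. Since 1.814 < 9.210, we do not reject H₀.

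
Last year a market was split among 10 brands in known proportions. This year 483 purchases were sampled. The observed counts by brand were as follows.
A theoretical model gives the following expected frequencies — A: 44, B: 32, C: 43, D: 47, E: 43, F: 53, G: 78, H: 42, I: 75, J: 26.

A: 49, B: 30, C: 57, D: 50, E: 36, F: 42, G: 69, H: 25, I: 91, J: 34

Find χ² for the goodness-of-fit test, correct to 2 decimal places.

cat         O        E   (O−E)²/E
A          49       44      0.568
B          30       32      0.125
C          57       43      4.558
D          50       47      0.191
E          36       43      1.140
F          42       53      2.283
G          69       78      1.038
H          25       42      6.881
I          91       75      3.413
J          34       26      2.462
Sum = 22.66

22.66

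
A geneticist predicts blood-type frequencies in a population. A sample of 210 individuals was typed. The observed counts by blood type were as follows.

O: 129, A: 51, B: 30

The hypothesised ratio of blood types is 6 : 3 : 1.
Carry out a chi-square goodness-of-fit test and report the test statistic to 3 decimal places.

6.214

Ratio total = 10. Expected counts: 210×6/10 = 126, 210×3/10 = 63, 210×1/10 = 21.
cat         O        E   (O−E)²/E
O         129      126     0.0714
A          51       63     2.2857
B          30       21     3.8571
Sum = 6.214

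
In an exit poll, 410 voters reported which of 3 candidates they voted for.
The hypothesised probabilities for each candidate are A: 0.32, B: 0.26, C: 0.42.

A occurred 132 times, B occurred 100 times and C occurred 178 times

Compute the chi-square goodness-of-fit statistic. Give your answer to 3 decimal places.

0.609

Expected counts E_i = n·p_i: 410×0.32 = 131.2, 410×0.26 = 106.6, 410×0.42 = 172.2.
A: (132 − 131.2)²/131.2 = 0.64/131.2 = 0.0049
B: (100 − 106.6)²/106.6 = 43.56/106.6 = 0.4086
C: (178 − 172.2)²/172.2 = 33.64/172.2 = 0.1954
Sum = 0.609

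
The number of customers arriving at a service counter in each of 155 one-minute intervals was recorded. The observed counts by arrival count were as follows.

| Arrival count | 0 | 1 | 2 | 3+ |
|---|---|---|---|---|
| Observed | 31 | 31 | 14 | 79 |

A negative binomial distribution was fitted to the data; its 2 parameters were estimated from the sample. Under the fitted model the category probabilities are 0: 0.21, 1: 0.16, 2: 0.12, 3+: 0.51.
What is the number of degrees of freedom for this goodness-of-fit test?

1

There are k = 4 categories and 2 parameters estimated from the data, so df = 4 − 1 − 2 = 1.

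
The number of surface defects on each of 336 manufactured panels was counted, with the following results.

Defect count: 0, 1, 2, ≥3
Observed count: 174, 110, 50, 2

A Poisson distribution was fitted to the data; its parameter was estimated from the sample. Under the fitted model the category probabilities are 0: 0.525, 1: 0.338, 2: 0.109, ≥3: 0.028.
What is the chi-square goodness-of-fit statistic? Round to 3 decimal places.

10.863

Expected counts E_i = n·p_i: 336×0.525 = 176.4, 336×0.338 = 113.568, 336×0.109 = 36.624, 336×0.028 = 9.408.
χ² = (174−176.4)²/176.4 + (110−113.568)²/113.568 + (50−36.624)²/36.624 + (2−9.408)²/9.408
   = 0.0327 + 0.1121 + 4.8852 + 5.8332
Sum = 10.863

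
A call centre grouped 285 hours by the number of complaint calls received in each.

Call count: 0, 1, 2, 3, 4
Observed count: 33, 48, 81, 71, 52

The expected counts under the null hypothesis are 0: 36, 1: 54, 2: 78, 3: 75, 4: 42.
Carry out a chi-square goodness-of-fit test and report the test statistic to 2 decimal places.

cat         O        E   (O−E)²/E
0          33       36      0.250
1          48       54      0.667
2          81       78      0.115
3          71       75      0.213
4          52       42      2.381
Sum = 3.63

3.63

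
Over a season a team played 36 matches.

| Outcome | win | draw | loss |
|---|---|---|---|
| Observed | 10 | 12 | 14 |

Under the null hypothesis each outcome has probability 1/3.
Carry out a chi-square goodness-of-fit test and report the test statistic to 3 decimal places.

0.667

Expected count for each of the 3 categories: 36/3 = 12.
cat         O        E   (O−E)²/E
win        10       12     0.3333
draw       12       12     0.0000
loss       14       12     0.3333
Sum = 0.667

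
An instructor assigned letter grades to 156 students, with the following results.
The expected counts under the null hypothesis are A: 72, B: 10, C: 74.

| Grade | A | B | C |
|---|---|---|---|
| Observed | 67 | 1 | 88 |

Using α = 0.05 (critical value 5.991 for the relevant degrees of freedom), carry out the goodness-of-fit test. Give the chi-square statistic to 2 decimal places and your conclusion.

11.10; reject

χ² = (67−72)²/72 + (1−10)²/10 + (88−74)²/74
   = 0.347 + 8.100 + 2.649
Sum = 11.10
df = 2. Since 11.10 > 5.991, we reject H₀.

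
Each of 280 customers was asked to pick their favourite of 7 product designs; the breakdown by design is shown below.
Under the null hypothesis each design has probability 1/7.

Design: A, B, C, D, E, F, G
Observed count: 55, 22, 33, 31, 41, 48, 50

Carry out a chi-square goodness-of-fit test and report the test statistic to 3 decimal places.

Expected count for each of the 7 categories: 280/7 = 40.
cat         O        E   (O−E)²/E
A          55       40     5.6250
B          22       40     8.1000
C          33       40     1.2250
D          31       40     2.0250
E          41       40     0.0250
F          48       40     1.6000
G          50       40     2.5000
Sum = 21.100

21.100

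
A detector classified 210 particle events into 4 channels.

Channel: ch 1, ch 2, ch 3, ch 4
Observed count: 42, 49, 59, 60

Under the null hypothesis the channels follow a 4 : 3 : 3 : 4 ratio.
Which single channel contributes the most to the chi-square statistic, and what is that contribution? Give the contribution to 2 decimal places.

ch 1, 5.40

Ratio total = 14. Expected counts: 210×4/14 = 60, 210×3/14 = 45, 210×3/14 = 45, 210×4/14 = 60.
cat         O        E   (O−E)²/E
ch 1       42       60      5.400
ch 2       49       45      0.356
ch 3       59       45      4.356
ch 4       60       60      0.000
The largest term is for ch 1: 5.40.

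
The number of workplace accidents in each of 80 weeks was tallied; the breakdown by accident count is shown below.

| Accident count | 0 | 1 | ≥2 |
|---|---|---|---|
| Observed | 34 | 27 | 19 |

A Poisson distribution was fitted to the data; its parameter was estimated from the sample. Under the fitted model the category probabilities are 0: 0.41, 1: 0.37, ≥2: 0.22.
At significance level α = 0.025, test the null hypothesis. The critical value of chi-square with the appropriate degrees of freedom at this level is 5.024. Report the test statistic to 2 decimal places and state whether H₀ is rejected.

Expected counts E_i = n·p_i: 80×0.41 = 32.8, 80×0.37 = 29.6, 80×0.22 = 17.6.
0: (34 − 32.8)²/32.8 = 1.44/32.8 = 0.044
1: (27 − 29.6)²/29.6 = 6.76/29.6 = 0.228
≥2: (19 − 17.6)²/17.6 = 1.96/17.6 = 0.111
Sum = 0.38
df = 1. Since 0.38 < 5.024, we do not reject H₀.

0.38; do not reject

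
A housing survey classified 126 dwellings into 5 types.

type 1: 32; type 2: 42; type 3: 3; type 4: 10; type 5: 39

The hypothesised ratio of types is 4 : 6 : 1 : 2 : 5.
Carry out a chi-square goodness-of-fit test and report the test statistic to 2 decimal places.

4.46

Ratio total = 18. Expected counts: 126×4/18 = 28, 126×6/18 = 42, 126×1/18 = 7, 126×2/18 = 14, 126×5/18 = 35.
χ² = (32−28)²/28 + (42−42)²/42 + (3−7)²/7 + (10−14)²/14 + (39−35)²/35
   = 0.571 + 0.000 + 2.286 + 1.143 + 0.457
Sum = 4.46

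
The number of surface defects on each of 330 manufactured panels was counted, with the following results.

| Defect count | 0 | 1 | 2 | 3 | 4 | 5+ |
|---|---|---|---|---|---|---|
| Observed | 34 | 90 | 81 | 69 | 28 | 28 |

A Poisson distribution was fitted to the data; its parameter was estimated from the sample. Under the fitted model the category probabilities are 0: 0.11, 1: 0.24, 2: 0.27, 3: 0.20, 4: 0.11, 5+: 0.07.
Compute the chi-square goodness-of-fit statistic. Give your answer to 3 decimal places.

5.428

Expected counts E_i = n·p_i: 330×0.11 = 36.3, 330×0.24 = 79.2, 330×0.27 = 89.1, 330×0.20 = 66, 330×0.11 = 36.3, 330×0.07 = 23.1.
χ² = (34−36.3)²/36.3 + (90−79.2)²/79.2 + (81−89.1)²/89.1 + (69−66)²/66 + (28−36.3)²/36.3 + (28−23.1)²/23.1
   = 0.1457 + 1.4727 + 0.7364 + 0.1364 + 1.8978 + 1.0394
Sum = 5.428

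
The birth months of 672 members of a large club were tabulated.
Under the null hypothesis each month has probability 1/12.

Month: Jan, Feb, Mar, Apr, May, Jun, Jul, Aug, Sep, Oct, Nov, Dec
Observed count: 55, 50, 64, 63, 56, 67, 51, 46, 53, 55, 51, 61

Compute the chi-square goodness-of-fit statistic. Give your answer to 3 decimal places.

Under H₀ each category has probability 1/12, so each expected count is 672/12 = 56.
cat         O        E   (O−E)²/E
Jan        55       56     0.0179
Feb        50       56     0.6429
Mar        64       56     1.1429
Apr        63       56     0.8750
May        56       56     0.0000
Jun        67       56     2.1607
Jul        51       56     0.4464
Aug        46       56     1.7857
Sep        53       56     0.1607
Oct        55       56     0.0179
Nov        51       56     0.4464
Dec        61       56     0.4464
Sum = 8.143

8.143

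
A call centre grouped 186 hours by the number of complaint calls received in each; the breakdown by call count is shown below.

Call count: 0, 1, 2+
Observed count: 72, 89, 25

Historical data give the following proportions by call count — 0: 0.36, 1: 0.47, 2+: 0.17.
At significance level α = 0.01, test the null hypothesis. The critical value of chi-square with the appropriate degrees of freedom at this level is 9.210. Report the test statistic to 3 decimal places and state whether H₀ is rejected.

Expected counts E_i = n·p_i: 186×0.36 = 66.96, 186×0.47 = 87.42, 186×0.17 = 31.62.
cat         O        E   (O−E)²/E
0          72    66.96     0.3794
1          89    87.42     0.0286
2+         25    31.62     1.3860
Sum = 1.794
df = 2. Since 1.794 < 9.210, we do not reject H₀.

1.794; do not reject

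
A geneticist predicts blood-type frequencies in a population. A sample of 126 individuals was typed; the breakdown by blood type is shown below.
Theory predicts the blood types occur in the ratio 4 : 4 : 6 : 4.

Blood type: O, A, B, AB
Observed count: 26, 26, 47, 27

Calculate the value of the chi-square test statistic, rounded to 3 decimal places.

0.917

Ratio total = 18. Expected counts: 126×4/18 = 28, 126×4/18 = 28, 126×6/18 = 42, 126×4/18 = 28.
χ² = (26−28)²/28 + (26−28)²/28 + (47−42)²/42 + (27−28)²/28
   = 0.1429 + 0.1429 + 0.5952 + 0.0357
Sum = 0.917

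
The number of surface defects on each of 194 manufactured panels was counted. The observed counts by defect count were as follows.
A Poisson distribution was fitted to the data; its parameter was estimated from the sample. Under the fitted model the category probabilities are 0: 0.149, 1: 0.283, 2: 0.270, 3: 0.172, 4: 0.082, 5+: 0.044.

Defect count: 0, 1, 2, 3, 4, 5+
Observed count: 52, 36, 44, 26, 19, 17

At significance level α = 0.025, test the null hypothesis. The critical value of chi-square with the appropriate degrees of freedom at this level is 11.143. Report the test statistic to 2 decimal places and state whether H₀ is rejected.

36.92; reject

Expected counts E_i = n·p_i: 194×0.149 = 28.906, 194×0.283 = 54.902, 194×0.270 = 52.38, 194×0.172 = 33.368, 194×0.082 = 15.908, 194×0.044 = 8.536.
cat         O        E   (O−E)²/E
0          52   28.906     18.451
1          36   54.902      6.508
2          44    52.38      1.341
3          26   33.368      1.627
4          19   15.908      0.601
5+         17    8.536      8.393
Sum = 36.92
df = 4. Since 36.92 > 11.143, we reject H₀.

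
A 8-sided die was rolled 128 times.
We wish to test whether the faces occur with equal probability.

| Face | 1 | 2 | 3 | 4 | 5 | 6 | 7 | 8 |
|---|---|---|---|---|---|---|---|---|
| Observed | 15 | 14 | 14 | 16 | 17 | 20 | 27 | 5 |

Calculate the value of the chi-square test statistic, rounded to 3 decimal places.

16.750

Under H₀ each category has probability 1/8, so each expected count is 128/8 = 16.
cat         O        E   (O−E)²/E
1          15       16     0.0625
2          14       16     0.2500
3          14       16     0.2500
4          16       16     0.0000
5          17       16     0.0625
6          20       16     1.0000
7          27       16     7.5625
8           5       16     7.5625
Sum = 16.750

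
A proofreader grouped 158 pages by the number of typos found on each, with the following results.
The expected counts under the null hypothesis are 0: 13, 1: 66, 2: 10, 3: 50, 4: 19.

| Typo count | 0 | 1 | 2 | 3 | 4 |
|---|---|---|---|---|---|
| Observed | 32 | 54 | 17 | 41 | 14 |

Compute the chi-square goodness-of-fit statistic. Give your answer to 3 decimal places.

37.787

0: (32 − 13)²/13 = 361/13 = 27.7692
1: (54 − 66)²/66 = 144/66 = 2.1818
2: (17 − 10)²/10 = 49/10 = 4.9000
3: (41 − 50)²/50 = 81/50 = 1.6200
4: (14 − 19)²/19 = 25/19 = 1.3158
Sum = 37.787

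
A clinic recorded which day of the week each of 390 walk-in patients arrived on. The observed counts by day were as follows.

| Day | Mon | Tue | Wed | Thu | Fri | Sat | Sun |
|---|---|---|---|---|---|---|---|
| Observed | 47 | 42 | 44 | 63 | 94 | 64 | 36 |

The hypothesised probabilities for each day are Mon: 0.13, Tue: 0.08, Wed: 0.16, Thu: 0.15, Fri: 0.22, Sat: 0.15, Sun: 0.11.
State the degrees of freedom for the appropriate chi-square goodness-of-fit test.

6

There are k = 7 categories and no parameters were estimated from the data, so df = 7 − 1 = 6.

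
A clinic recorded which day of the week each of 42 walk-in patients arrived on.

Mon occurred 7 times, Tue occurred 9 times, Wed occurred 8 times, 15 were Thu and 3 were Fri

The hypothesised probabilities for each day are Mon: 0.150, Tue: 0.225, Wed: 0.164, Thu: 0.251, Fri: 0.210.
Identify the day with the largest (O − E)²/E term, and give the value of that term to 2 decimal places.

Fri, 3.84

Expected counts E_i = n·p_i: 42×0.150 = 6.3, 42×0.225 = 9.45, 42×0.164 = 6.888, 42×0.251 = 10.542, 42×0.210 = 8.82.
χ² = (7−6.3)²/6.3 + (9−9.45)²/9.45 + (8−6.888)²/6.888 + (15−10.542)²/10.542 + (3−8.82)²/8.82
   = 0.078 + 0.021 + 0.180 + 1.885 + 3.840
The largest term is for Fri: 3.84.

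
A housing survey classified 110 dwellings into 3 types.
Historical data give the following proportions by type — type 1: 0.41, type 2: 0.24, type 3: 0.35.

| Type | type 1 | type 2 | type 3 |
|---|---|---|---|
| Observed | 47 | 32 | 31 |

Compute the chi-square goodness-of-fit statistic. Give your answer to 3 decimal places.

Expected counts E_i = n·p_i: 110×0.41 = 45.1, 110×0.24 = 26.4, 110×0.35 = 38.5.
type 1: (47 − 45.1)²/45.1 = 3.61/45.1 = 0.0800
type 2: (32 − 26.4)²/26.4 = 31.36/26.4 = 1.1879
type 3: (31 − 38.5)²/38.5 = 56.25/38.5 = 1.4610
Sum = 2.729

2.729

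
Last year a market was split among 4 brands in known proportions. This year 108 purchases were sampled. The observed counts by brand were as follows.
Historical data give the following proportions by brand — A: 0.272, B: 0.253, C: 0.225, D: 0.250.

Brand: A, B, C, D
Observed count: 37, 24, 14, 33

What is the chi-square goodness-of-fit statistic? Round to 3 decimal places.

Expected counts E_i = n·p_i: 108×0.272 = 29.376, 108×0.253 = 27.324, 108×0.225 = 24.3, 108×0.250 = 27.
A: (37 − 29.376)²/29.376 = 58.125376/29.376 = 1.9787
B: (24 − 27.324)²/27.324 = 11.048976/27.324 = 0.4044
C: (14 − 24.3)²/24.3 = 106.09/24.3 = 4.3658
D: (33 − 27)²/27 = 36/27 = 1.3333
Sum = 8.082

8.082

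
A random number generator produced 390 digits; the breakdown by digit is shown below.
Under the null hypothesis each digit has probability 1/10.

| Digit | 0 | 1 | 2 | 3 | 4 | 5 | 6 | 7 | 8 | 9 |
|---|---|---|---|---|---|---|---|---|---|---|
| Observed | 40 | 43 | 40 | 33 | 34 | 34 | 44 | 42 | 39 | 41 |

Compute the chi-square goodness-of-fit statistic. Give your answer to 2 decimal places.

Under H₀ each category has probability 1/10, so each expected count is 390/10 = 39.
0: (40 − 39)²/39 = 1/39 = 0.026
1: (43 − 39)²/39 = 16/39 = 0.410
2: (40 − 39)²/39 = 1/39 = 0.026
3: (33 − 39)²/39 = 36/39 = 0.923
4: (34 − 39)²/39 = 25/39 = 0.641
5: (34 − 39)²/39 = 25/39 = 0.641
6: (44 − 39)²/39 = 25/39 = 0.641
7: (42 − 39)²/39 = 9/39 = 0.231
8: (39 − 39)²/39 = 0/39 = 0.000
9: (41 − 39)²/39 = 4/39 = 0.103
Sum = 3.64

3.64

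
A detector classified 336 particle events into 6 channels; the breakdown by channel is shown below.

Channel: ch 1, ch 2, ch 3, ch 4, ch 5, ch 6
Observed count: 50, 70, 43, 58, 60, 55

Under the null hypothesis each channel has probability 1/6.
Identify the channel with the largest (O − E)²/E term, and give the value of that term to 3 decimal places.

Expected count for each of the 6 categories: 336/6 = 56.
ch 1: (50 − 56)²/56 = 36/56 = 0.6429
ch 2: (70 − 56)²/56 = 196/56 = 3.5000
ch 3: (43 − 56)²/56 = 169/56 = 3.0179
ch 4: (58 − 56)²/56 = 4/56 = 0.0714
ch 5: (60 − 56)²/56 = 16/56 = 0.2857
ch 6: (55 − 56)²/56 = 1/56 = 0.0179
The largest term is for ch 2: 3.500.

ch 2, 3.500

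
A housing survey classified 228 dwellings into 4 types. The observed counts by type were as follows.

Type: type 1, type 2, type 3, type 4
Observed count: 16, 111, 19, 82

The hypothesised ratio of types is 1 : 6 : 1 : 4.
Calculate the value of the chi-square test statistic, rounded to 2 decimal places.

1.03

Ratio total = 12. Expected counts: 228×1/12 = 19, 228×6/12 = 114, 228×1/12 = 19, 228×4/12 = 76.
cat         O        E   (O−E)²/E
type 1     16       19      0.474
type 2    111      114      0.079
type 3     19       19      0.000
type 4     82       76      0.474
Sum = 1.03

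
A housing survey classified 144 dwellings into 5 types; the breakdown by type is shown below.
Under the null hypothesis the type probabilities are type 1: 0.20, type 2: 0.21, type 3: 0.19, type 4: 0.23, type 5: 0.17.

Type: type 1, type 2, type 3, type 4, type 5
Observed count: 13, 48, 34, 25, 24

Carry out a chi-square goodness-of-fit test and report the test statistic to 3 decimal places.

Expected counts E_i = n·p_i: 144×0.20 = 28.8, 144×0.21 = 30.24, 144×0.19 = 27.36, 144×0.23 = 33.12, 144×0.17 = 24.48.
cat         O        E   (O−E)²/E
type 1     13     28.8     8.6681
type 2     48    30.24    10.4305
type 3     34    27.36     1.6115
type 4     25    33.12     1.9908
type 5     24    24.48     0.0094
Sum = 22.710

22.710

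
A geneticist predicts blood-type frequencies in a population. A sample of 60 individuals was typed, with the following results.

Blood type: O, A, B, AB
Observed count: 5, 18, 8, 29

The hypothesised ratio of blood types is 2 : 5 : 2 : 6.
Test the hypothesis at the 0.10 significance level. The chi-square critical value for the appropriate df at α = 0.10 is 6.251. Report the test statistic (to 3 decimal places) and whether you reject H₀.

Ratio total = 15. Expected counts: 60×2/15 = 8, 60×5/15 = 20, 60×2/15 = 8, 60×6/15 = 24.
O: (5 − 8)²/8 = 9/8 = 1.1250
A: (18 − 20)²/20 = 4/20 = 0.2000
B: (8 − 8)²/8 = 0/8 = 0.0000
AB: (29 − 24)²/24 = 25/24 = 1.0417
Sum = 2.367
df = 3. Since 2.367 < 6.251, we do not reject H₀.

2.367; do not reject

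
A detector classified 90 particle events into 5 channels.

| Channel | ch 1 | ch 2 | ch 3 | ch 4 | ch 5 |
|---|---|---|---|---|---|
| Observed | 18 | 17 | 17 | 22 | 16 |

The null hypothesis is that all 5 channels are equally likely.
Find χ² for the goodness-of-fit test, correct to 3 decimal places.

1.222

Under H₀ each category has probability 1/5, so each expected count is 90/5 = 18.
ch 1: (18 − 18)²/18 = 0/18 = 0.0000
ch 2: (17 − 18)²/18 = 1/18 = 0.0556
ch 3: (17 − 18)²/18 = 1/18 = 0.0556
ch 4: (22 − 18)²/18 = 16/18 = 0.8889
ch 5: (16 − 18)²/18 = 4/18 = 0.2222
Sum = 1.222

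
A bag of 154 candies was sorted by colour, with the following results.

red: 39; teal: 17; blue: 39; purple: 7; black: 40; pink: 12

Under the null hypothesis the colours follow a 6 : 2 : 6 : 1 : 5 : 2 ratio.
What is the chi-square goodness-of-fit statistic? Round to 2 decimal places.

2.07

Ratio total = 22. Expected counts: 154×6/22 = 42, 154×2/22 = 14, 154×6/22 = 42, 154×1/22 = 7, 154×5/22 = 35, 154×2/22 = 14.
χ² = (39−42)²/42 + (17−14)²/14 + (39−42)²/42 + (7−7)²/7 + (40−35)²/35 + (12−14)²/14
   = 0.214 + 0.643 + 0.214 + 0.000 + 0.714 + 0.286
Sum = 2.07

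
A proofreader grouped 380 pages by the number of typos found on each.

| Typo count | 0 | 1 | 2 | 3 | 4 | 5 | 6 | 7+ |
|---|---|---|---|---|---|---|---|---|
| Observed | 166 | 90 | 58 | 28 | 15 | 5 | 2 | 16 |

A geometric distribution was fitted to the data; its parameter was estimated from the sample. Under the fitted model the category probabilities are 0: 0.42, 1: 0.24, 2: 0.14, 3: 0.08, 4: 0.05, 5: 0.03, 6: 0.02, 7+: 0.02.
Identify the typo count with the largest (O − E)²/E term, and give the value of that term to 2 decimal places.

7+, 9.28

Expected counts E_i = n·p_i: 380×0.42 = 159.6, 380×0.24 = 91.2, 380×0.14 = 53.2, 380×0.08 = 30.4, 380×0.05 = 19, 380×0.03 = 11.4, 380×0.02 = 7.6, 380×0.02 = 7.6.
χ² = (166−159.6)²/159.6 + (90−91.2)²/91.2 + (58−53.2)²/53.2 + (28−30.4)²/30.4 + (15−19)²/19 + (5−11.4)²/11.4 + (2−7.6)²/7.6 + (16−7.6)²/7.6
   = 0.257 + 0.016 + 0.433 + 0.189 + 0.842 + 3.593 + 4.126 + 9.284
The largest term is for 7+: 9.28.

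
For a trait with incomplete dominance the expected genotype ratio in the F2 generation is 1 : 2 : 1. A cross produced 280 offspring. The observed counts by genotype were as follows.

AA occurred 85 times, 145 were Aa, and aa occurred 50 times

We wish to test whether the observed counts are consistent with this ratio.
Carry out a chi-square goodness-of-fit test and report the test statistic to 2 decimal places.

Ratio total = 4. Expected counts: 280×1/4 = 70, 280×2/4 = 140, 280×1/4 = 70.
χ² = (85−70)²/70 + (145−140)²/140 + (50−70)²/70
   = 3.214 + 0.179 + 5.714
Sum = 9.11

9.11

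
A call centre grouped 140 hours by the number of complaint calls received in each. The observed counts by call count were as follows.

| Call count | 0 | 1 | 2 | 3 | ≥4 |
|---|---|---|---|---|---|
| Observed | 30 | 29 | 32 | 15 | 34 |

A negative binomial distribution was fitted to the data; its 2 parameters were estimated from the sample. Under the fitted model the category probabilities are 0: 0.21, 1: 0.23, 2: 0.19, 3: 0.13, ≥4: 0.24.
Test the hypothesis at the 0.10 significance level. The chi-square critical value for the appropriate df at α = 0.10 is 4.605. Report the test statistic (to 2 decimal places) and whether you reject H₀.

1.99; do not reject

Expected counts E_i = n·p_i: 140×0.21 = 29.4, 140×0.23 = 32.2, 140×0.19 = 26.6, 140×0.13 = 18.2, 140×0.24 = 33.6.
χ² = (30−29.4)²/29.4 + (29−32.2)²/32.2 + (32−26.6)²/26.6 + (15−18.2)²/18.2 + (34−33.6)²/33.6
   = 0.012 + 0.318 + 1.096 + 0.563 + 0.005
Sum = 1.99
df = 2. Since 1.99 < 4.605, we do not reject H₀.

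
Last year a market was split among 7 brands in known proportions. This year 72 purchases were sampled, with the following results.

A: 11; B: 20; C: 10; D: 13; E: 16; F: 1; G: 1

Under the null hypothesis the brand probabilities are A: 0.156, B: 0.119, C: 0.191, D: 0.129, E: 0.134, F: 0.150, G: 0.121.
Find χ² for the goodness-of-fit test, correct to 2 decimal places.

Expected counts E_i = n·p_i: 72×0.156 = 11.232, 72×0.119 = 8.568, 72×0.191 = 13.752, 72×0.129 = 9.288, 72×0.134 = 9.648, 72×0.150 = 10.8, 72×0.121 = 8.712.
χ² = (11−11.232)²/11.232 + (20−8.568)²/8.568 + (10−13.752)²/13.752 + (13−9.288)²/9.288 + (16−9.648)²/9.648 + (1−10.8)²/10.8 + (1−8.712)²/8.712
   = 0.005 + 15.253 + 1.024 + 1.484 + 4.182 + 8.893 + 6.827
Sum = 37.67

37.67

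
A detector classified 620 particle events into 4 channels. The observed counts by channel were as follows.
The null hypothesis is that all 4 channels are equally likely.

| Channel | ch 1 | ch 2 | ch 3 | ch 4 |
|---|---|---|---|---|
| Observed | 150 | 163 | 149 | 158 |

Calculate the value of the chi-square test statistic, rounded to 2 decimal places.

Expected count for each of the 4 categories: 620/4 = 155.
ch 1: (150 − 155)²/155 = 25/155 = 0.161
ch 2: (163 − 155)²/155 = 64/155 = 0.413
ch 3: (149 − 155)²/155 = 36/155 = 0.232
ch 4: (158 − 155)²/155 = 9/155 = 0.058
Sum = 0.86

0.86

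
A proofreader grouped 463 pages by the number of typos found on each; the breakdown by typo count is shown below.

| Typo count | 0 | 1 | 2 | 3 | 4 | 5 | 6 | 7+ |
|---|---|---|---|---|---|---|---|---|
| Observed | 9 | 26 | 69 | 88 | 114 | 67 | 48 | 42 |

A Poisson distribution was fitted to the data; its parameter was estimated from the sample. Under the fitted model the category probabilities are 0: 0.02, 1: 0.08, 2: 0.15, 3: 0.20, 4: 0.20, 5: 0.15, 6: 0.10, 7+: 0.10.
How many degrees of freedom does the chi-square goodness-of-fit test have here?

6

There are k = 8 categories and 1 parameter estimated from the data, so df = 8 − 1 − 1 = 6.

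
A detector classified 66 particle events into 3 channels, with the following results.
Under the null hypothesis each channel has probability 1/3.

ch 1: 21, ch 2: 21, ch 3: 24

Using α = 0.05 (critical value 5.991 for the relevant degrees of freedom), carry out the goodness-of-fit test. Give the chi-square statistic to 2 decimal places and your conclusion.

Under H₀ each category has probability 1/3, so each expected count is 66/3 = 22.
χ² = (21−22)²/22 + (21−22)²/22 + (24−22)²/22
   = 0.045 + 0.045 + 0.182
Sum = 0.27
df = 2. Since 0.27 < 5.991, we do not reject H₀.

0.27; do not reject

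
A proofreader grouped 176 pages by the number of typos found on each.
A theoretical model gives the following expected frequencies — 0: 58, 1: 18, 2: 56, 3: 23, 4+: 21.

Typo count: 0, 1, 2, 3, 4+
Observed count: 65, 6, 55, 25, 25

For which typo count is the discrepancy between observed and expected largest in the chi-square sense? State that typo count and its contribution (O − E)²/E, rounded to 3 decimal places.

1, 8.000

0: (65 − 58)²/58 = 49/58 = 0.8448
1: (6 − 18)²/18 = 144/18 = 8.0000
2: (55 − 56)²/56 = 1/56 = 0.0179
3: (25 − 23)²/23 = 4/23 = 0.1739
4+: (25 − 21)²/21 = 16/21 = 0.7619
The largest term is for 1: 8.000.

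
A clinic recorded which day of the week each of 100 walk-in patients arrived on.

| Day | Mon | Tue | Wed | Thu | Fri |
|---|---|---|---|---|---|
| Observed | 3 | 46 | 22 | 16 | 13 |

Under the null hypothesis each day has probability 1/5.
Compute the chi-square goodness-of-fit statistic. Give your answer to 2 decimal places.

Under H₀ each category has probability 1/5, so each expected count is 100/5 = 20.
Mon: (3 − 20)²/20 = 289/20 = 14.450
Tue: (46 − 20)²/20 = 676/20 = 33.800
Wed: (22 − 20)²/20 = 4/20 = 0.200
Thu: (16 − 20)²/20 = 16/20 = 0.800
Fri: (13 − 20)²/20 = 49/20 = 2.450
Sum = 51.70

51.70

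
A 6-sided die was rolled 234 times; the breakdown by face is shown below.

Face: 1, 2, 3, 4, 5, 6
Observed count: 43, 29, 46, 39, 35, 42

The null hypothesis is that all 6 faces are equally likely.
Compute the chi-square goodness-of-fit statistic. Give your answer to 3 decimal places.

Under H₀ each category has probability 1/6, so each expected count is 234/6 = 39.
χ² = (43−39)²/39 + (29−39)²/39 + (46−39)²/39 + (39−39)²/39 + (35−39)²/39 + (42−39)²/39
   = 0.4103 + 2.5641 + 1.2564 + 0.0000 + 0.4103 + 0.2308
Sum = 4.872

4.872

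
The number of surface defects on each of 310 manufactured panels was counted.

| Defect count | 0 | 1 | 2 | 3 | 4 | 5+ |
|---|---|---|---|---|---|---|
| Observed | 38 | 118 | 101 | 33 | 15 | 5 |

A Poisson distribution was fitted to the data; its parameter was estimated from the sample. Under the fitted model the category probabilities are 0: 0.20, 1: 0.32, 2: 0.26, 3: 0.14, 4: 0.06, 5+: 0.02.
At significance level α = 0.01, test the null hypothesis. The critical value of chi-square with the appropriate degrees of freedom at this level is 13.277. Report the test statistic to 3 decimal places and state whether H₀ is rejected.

Expected counts E_i = n·p_i: 310×0.20 = 62, 310×0.32 = 99.2, 310×0.26 = 80.6, 310×0.14 = 43.4, 310×0.06 = 18.6, 310×0.02 = 6.2.
cat         O        E   (O−E)²/E
0          38       62     9.2903
1         118     99.2     3.5629
2         101     80.6     5.1633
3          33     43.4     2.4922
4          15     18.6     0.6968
5+          5      6.2     0.2323
Sum = 21.438
df = 4. Since 21.438 > 13.277, we reject H₀.

21.438; reject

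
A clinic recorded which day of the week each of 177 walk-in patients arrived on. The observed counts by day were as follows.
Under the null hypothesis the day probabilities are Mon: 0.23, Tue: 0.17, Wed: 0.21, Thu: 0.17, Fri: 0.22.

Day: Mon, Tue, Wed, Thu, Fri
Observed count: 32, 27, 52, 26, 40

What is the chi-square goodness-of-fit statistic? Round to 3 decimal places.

Expected counts E_i = n·p_i: 177×0.23 = 40.71, 177×0.17 = 30.09, 177×0.21 = 37.17, 177×0.17 = 30.09, 177×0.22 = 38.94.
cat         O        E   (O−E)²/E
Mon        32    40.71     1.8635
Tue        27    30.09     0.3173
Wed        52    37.17     5.9168
Thu        26    30.09     0.5559
Fri        40    38.94     0.0289
Sum = 8.682

8.682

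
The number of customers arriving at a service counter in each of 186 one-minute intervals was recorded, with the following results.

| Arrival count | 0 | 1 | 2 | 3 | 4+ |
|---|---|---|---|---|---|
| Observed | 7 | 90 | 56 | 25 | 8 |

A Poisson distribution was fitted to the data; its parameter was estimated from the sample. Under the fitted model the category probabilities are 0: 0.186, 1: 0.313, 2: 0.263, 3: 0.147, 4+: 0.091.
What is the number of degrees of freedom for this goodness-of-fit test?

3

There are k = 5 categories and 1 parameter estimated from the data, so df = 5 − 1 − 1 = 3.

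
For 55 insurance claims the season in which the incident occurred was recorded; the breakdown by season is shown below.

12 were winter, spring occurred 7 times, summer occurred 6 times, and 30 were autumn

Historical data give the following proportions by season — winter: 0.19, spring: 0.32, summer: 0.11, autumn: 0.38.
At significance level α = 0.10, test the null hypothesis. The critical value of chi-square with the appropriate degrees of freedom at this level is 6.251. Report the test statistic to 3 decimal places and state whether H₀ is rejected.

Expected counts E_i = n·p_i: 55×0.19 = 10.45, 55×0.32 = 17.6, 55×0.11 = 6.05, 55×0.38 = 20.9.
χ² = (12−10.45)²/10.45 + (7−17.6)²/17.6 + (6−6.05)²/6.05 + (30−20.9)²/20.9
   = 0.2299 + 6.3841 + 0.0004 + 3.9622
Sum = 10.577
df = 3. Since 10.577 > 6.251, we reject H₀.

10.577; reject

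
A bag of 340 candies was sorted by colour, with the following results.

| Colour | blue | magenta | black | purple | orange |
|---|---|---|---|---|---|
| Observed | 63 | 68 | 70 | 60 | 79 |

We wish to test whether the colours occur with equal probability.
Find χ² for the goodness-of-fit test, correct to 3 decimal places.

Under H₀ each category has probability 1/5, so each expected count is 340/5 = 68.
χ² = (63−68)²/68 + (68−68)²/68 + (70−68)²/68 + (60−68)²/68 + (79−68)²/68
   = 0.3676 + 0.0000 + 0.0588 + 0.9412 + 1.7794
Sum = 3.147

3.147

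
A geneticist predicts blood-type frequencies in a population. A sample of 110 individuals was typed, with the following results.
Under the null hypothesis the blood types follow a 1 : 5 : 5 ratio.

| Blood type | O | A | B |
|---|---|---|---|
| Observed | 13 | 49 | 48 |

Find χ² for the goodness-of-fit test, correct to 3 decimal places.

1.000

Ratio total = 11. Expected counts: 110×1/11 = 10, 110×5/11 = 50, 110×5/11 = 50.
O: (13 − 10)²/10 = 9/10 = 0.9000
A: (49 − 50)²/50 = 1/50 = 0.0200
B: (48 − 50)²/50 = 4/50 = 0.0800
Sum = 1.000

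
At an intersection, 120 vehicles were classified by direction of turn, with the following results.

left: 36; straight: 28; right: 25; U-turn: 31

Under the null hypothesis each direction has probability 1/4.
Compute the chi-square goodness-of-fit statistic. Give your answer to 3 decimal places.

2.200

Under H₀ each category has probability 1/4, so each expected count is 120/4 = 30.
left: (36 − 30)²/30 = 36/30 = 1.2000
straight: (28 − 30)²/30 = 4/30 = 0.1333
right: (25 − 30)²/30 = 25/30 = 0.8333
U-turn: (31 − 30)²/30 = 1/30 = 0.0333
Sum = 2.200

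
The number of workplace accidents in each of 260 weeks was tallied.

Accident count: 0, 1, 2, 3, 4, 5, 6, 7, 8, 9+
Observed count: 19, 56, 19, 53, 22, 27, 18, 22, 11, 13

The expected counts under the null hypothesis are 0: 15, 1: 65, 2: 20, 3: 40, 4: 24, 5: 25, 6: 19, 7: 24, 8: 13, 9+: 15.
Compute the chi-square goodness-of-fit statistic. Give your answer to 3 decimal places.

7.708

0: (19 − 15)²/15 = 16/15 = 1.0667
1: (56 − 65)²/65 = 81/65 = 1.2462
2: (19 − 20)²/20 = 1/20 = 0.0500
3: (53 − 40)²/40 = 169/40 = 4.2250
4: (22 − 24)²/24 = 4/24 = 0.1667
5: (27 − 25)²/25 = 4/25 = 0.1600
6: (18 − 19)²/19 = 1/19 = 0.0526
7: (22 − 24)²/24 = 4/24 = 0.1667
8: (11 − 13)²/13 = 4/13 = 0.3077
9+: (13 − 15)²/15 = 4/15 = 0.2667
Sum = 7.708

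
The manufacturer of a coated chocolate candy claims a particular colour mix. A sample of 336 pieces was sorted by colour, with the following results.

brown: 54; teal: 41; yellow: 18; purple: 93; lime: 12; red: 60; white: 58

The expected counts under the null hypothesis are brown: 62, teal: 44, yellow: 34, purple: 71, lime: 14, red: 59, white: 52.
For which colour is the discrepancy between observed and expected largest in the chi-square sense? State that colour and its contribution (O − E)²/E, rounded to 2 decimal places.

yellow, 7.53

χ² = (54−62)²/62 + (41−44)²/44 + (18−34)²/34 + (93−71)²/71 + (12−14)²/14 + (60−59)²/59 + (58−52)²/52
   = 1.032 + 0.205 + 7.529 + 6.817 + 0.286 + 0.017 + 0.692
The largest term is for yellow: 7.53.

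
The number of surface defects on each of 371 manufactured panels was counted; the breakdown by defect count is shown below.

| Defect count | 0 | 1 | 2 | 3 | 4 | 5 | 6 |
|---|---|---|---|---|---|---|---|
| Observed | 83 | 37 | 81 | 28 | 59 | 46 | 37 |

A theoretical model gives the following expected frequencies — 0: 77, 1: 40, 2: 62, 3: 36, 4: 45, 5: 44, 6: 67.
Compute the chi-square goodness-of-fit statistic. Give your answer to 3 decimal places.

χ² = (83−77)²/77 + (37−40)²/40 + (81−62)²/62 + (28−36)²/36 + (59−45)²/45 + (46−44)²/44 + (37−67)²/67
   = 0.4675 + 0.2250 + 5.8226 + 1.7778 + 4.3556 + 0.0909 + 13.4328
Sum = 26.172

26.172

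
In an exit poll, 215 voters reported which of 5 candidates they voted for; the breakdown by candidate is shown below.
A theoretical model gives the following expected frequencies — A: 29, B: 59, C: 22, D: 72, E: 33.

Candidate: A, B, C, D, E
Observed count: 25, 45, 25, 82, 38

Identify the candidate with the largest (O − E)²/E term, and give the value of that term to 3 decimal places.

A: (25 − 29)²/29 = 16/29 = 0.5517
B: (45 − 59)²/59 = 196/59 = 3.3220
C: (25 − 22)²/22 = 9/22 = 0.4091
D: (82 − 72)²/72 = 100/72 = 1.3889
E: (38 − 33)²/33 = 25/33 = 0.7576
The largest term is for B: 3.322.

B, 3.322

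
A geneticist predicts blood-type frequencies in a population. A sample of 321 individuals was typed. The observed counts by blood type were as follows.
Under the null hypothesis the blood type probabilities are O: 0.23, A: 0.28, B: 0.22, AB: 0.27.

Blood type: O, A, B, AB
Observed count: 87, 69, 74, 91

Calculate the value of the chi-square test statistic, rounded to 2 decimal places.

Expected counts E_i = n·p_i: 321×0.23 = 73.83, 321×0.28 = 89.88, 321×0.22 = 70.62, 321×0.27 = 86.67.
O: (87 − 73.83)²/73.83 = 173.4489/73.83 = 2.349
A: (69 − 89.88)²/89.88 = 435.9744/89.88 = 4.851
B: (74 − 70.62)²/70.62 = 11.4244/70.62 = 0.162
AB: (91 − 86.67)²/86.67 = 18.7489/86.67 = 0.216
Sum = 7.58

7.58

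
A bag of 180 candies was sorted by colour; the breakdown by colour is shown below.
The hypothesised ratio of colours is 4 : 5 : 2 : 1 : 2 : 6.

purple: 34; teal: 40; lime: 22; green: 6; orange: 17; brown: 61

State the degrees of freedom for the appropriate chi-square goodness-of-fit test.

5

There are k = 6 categories and no parameters were estimated from the data, so df = 6 − 1 = 5.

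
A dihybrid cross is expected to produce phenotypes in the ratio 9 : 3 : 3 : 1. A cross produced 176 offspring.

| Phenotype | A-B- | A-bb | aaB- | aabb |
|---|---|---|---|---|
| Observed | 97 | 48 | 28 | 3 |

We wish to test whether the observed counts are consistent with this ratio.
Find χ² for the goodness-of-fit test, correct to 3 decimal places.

13.434

Ratio total = 16. Expected counts: 176×9/16 = 99, 176×3/16 = 33, 176×3/16 = 33, 176×1/16 = 11.
χ² = (97−99)²/99 + (48−33)²/33 + (28−33)²/33 + (3−11)²/11
   = 0.0404 + 6.8182 + 0.7576 + 5.8182
Sum = 13.434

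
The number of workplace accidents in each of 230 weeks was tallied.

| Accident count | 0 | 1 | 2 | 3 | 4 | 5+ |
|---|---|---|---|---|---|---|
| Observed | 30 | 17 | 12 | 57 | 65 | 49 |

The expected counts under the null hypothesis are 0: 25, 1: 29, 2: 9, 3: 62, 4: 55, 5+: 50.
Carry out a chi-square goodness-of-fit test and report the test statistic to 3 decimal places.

9.207

χ² = (30−25)²/25 + (17−29)²/29 + (12−9)²/9 + (57−62)²/62 + (65−55)²/55 + (49−50)²/50
   = 1.0000 + 4.9655 + 1.0000 + 0.4032 + 1.8182 + 0.0200
Sum = 9.207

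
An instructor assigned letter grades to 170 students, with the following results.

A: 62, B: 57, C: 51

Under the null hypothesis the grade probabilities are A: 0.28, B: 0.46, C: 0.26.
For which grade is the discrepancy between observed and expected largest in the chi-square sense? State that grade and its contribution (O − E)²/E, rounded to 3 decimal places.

Expected counts E_i = n·p_i: 170×0.28 = 47.6, 170×0.46 = 78.2, 170×0.26 = 44.2.
A: (62 − 47.6)²/47.6 = 207.36/47.6 = 4.3563
B: (57 − 78.2)²/78.2 = 449.44/78.2 = 5.7473
C: (51 − 44.2)²/44.2 = 46.24/44.2 = 1.0462
The largest term is for B: 5.747.

B, 5.747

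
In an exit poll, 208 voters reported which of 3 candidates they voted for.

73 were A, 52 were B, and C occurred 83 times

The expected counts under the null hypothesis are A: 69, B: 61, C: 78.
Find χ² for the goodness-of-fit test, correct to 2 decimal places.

χ² = (73−69)²/69 + (52−61)²/61 + (83−78)²/78
   = 0.232 + 1.328 + 0.321
Sum = 1.88

1.88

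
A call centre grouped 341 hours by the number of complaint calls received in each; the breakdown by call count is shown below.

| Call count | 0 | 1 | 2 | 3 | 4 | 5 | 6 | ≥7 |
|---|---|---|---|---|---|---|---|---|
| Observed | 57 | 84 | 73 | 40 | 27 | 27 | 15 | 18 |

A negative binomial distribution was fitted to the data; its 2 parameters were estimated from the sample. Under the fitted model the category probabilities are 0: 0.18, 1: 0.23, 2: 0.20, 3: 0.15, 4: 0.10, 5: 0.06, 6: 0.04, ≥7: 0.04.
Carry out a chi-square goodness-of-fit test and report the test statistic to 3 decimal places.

Expected counts E_i = n·p_i: 341×0.18 = 61.38, 341×0.23 = 78.43, 341×0.20 = 68.2, 341×0.15 = 51.15, 341×0.10 = 34.1, 341×0.06 = 20.46, 341×0.04 = 13.64, 341×0.04 = 13.64.
χ² = (57−61.38)²/61.38 + (84−78.43)²/78.43 + (73−68.2)²/68.2 + (40−51.15)²/51.15 + (27−34.1)²/34.1 + (27−20.46)²/20.46 + (15−13.64)²/13.64 + (18−13.64)²/13.64
   = 0.3126 + 0.3956 + 0.3378 + 2.4305 + 1.4783 + 2.0905 + 0.1356 + 1.3937
Sum = 8.575

8.575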